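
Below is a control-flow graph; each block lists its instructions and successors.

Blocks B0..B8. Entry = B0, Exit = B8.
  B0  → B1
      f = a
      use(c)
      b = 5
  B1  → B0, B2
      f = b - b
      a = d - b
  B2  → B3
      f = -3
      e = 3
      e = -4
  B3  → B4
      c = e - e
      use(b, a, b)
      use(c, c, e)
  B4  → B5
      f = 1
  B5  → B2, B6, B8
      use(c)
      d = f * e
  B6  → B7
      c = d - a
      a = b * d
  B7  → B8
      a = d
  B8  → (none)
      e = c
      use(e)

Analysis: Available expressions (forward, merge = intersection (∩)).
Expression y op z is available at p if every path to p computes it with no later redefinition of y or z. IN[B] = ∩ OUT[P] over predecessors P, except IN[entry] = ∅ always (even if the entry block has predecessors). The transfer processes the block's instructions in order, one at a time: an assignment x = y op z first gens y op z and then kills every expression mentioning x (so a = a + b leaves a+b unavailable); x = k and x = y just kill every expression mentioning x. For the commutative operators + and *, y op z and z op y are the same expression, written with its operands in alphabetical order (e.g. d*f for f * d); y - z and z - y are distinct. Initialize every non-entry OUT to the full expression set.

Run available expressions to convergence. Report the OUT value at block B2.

Answer: {b-b}

Trace:
Per-block solution:
  B0: | IN={} | OUT={}
  B1: | IN={} | OUT={b-b, d-b}
  B2: | IN={b-b} | OUT={b-b}
  B3: | IN={b-b} | OUT={b-b, e-e}
  B4: | IN={b-b, e-e} | OUT={b-b, e-e}
  B5: | IN={b-b, e-e} | OUT={b-b, e*f, e-e}
  B6: | IN={b-b, e*f, e-e} | OUT={b*d, b-b, e*f, e-e}
  B7: | IN={b*d, b-b, e*f, e-e} | OUT={b*d, b-b, e*f, e-e}
  B8: | IN={b-b, e*f, e-e} | OUT={b-b}

Merge at B2: IN[B2] = OUT[B1] ∩ OUT[B5] = {b-b}
Applying B2's transfer function to that IN value gives OUT[B2] (row B2 above).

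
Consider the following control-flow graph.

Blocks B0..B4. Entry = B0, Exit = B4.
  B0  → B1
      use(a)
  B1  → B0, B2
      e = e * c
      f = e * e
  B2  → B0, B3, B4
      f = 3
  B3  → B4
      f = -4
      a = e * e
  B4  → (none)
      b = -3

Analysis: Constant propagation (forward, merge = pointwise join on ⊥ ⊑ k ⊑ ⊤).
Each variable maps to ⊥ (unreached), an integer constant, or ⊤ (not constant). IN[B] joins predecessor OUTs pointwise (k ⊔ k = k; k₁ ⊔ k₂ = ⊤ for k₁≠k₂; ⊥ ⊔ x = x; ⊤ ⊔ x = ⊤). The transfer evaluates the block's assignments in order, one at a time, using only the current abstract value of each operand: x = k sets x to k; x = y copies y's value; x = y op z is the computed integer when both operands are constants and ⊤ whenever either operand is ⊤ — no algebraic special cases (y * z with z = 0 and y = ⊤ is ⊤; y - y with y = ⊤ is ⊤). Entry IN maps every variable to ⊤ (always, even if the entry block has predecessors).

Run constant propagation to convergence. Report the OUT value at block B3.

Converged values:
  B0:  IN=(all ⊤)  OUT=(all ⊤)
  B1:  IN=(all ⊤)  OUT=(all ⊤)
  B2:  IN=(all ⊤)  OUT={f:3; rest ⊤}
  B3:  IN={f:3; rest ⊤}  OUT={f:-4; rest ⊤}
  B4:  IN=(all ⊤)  OUT={b:-3; rest ⊤}

Merge at B3: IN[B3] = OUT[B2] = {a: ⊤, b: ⊤, c: ⊤, d: ⊤, e: ⊤, f: 3}
Applying B3's transfer function to that IN value gives OUT[B3] (row B3 above).

Answer: {a: ⊤, b: ⊤, c: ⊤, d: ⊤, e: ⊤, f: -4}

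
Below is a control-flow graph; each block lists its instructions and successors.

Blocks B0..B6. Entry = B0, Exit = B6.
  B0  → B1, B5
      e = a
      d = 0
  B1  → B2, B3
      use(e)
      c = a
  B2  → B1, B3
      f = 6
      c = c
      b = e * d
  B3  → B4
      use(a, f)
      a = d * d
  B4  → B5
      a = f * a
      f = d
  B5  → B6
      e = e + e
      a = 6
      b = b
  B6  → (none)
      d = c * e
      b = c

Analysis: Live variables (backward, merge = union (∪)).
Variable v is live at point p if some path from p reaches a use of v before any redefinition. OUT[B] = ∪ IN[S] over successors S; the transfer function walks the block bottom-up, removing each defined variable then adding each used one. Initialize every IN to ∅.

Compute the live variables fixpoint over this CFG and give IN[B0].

Answer: {a, b, c, f}

Derivation:
Converged values:
  B0:   IN={a, b, c, f}   OUT={a, b, c, d, e, f}
  B1:   IN={a, b, d, e, f}   OUT={a, b, c, d, e, f}
  B2:   IN={a, c, d, e}   OUT={a, b, c, d, e, f}
  B3:   IN={a, b, c, d, e, f}   OUT={a, b, c, d, e, f}
  B4:   IN={a, b, c, d, e, f}   OUT={b, c, e}
  B5:   IN={b, c, e}   OUT={c, e}
  B6:   IN={c, e}   OUT={}

Merge at B0: OUT[B0] = IN[B1] ⊔ IN[B5] = {a, b, c, d, e, f}
Applying B0's transfer function to that OUT value gives IN[B0] (row B0 above).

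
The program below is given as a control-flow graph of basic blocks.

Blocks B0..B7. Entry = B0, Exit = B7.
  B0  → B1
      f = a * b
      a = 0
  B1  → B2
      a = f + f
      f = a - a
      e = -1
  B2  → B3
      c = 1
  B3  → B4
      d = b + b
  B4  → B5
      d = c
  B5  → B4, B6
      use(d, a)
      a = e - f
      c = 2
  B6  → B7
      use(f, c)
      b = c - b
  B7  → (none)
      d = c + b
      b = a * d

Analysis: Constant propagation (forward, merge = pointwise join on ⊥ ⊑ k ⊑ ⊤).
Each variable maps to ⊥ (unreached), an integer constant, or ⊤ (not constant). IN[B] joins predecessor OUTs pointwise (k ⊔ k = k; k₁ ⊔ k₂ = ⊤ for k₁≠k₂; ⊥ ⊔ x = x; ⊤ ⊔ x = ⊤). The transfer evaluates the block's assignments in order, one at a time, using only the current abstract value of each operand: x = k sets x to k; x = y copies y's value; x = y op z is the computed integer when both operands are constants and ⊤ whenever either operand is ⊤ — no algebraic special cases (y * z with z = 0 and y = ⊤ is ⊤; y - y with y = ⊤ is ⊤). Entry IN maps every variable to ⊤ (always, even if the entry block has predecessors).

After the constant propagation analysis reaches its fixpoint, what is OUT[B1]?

Fixpoint table:
  B0:  IN=(all ⊤)  OUT={a:0; rest ⊤}
  B1:  IN={a:0; rest ⊤}  OUT={e:-1; rest ⊤}
  B2:  IN={e:-1; rest ⊤}  OUT={c:1, e:-1; rest ⊤}
  B3:  IN={c:1, e:-1; rest ⊤}  OUT={c:1, e:-1; rest ⊤}
  B4:  IN={e:-1; rest ⊤}  OUT={e:-1; rest ⊤}
  B5:  IN={e:-1; rest ⊤}  OUT={c:2, e:-1; rest ⊤}
  B6:  IN={c:2, e:-1; rest ⊤}  OUT={c:2, e:-1; rest ⊤}
  B7:  IN={c:2, e:-1; rest ⊤}  OUT={c:2, e:-1; rest ⊤}

Merge at B1: IN[B1] = OUT[B0] = {a: 0, b: ⊤, c: ⊤, d: ⊤, e: ⊤, f: ⊤}
Applying B1's transfer function to that IN value gives OUT[B1] (row B1 above).

Answer: {a: ⊤, b: ⊤, c: ⊤, d: ⊤, e: -1, f: ⊤}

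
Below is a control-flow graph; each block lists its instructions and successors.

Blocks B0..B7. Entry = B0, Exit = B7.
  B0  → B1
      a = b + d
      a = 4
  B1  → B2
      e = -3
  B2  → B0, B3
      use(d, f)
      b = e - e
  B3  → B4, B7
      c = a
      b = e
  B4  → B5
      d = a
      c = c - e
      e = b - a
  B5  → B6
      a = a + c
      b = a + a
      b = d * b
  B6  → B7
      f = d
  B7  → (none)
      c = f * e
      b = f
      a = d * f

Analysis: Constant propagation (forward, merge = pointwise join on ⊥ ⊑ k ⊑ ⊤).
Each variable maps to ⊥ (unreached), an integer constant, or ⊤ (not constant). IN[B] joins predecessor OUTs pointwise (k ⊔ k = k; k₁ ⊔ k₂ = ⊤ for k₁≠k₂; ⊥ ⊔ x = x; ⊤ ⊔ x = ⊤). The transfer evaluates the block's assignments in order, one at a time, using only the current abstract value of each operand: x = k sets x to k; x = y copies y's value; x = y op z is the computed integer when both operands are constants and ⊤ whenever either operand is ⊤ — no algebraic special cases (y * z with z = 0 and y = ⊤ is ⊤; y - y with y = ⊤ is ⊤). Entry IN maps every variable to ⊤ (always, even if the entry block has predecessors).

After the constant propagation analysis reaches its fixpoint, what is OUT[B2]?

Fixpoint table:
  B0:   IN=(all ⊤)   OUT={a:4; rest ⊤}
  B1:   IN={a:4; rest ⊤}   OUT={a:4, e:-3; rest ⊤}
  B2:   IN={a:4, e:-3; rest ⊤}   OUT={a:4, b:0, e:-3; rest ⊤}
  B3:   IN={a:4, b:0, e:-3; rest ⊤}   OUT={a:4, b:-3, c:4, e:-3; rest ⊤}
  B4:   IN={a:4, b:-3, c:4, e:-3; rest ⊤}   OUT={a:4, b:-3, c:7, d:4, e:-7; rest ⊤}
  B5:   IN={a:4, b:-3, c:7, d:4, e:-7; rest ⊤}   OUT={a:11, b:88, c:7, d:4, e:-7; rest ⊤}
  B6:   IN={a:11, b:88, c:7, d:4, e:-7; rest ⊤}   OUT={a:11, b:88, c:7, d:4, e:-7, f:4; rest ⊤}
  B7:   IN=(all ⊤)   OUT=(all ⊤)

Merge at B2: IN[B2] = OUT[B1] = {a: 4, b: ⊤, c: ⊤, d: ⊤, e: -3, f: ⊤}
Applying B2's transfer function to that IN value gives OUT[B2] (row B2 above).

Answer: {a: 4, b: 0, c: ⊤, d: ⊤, e: -3, f: ⊤}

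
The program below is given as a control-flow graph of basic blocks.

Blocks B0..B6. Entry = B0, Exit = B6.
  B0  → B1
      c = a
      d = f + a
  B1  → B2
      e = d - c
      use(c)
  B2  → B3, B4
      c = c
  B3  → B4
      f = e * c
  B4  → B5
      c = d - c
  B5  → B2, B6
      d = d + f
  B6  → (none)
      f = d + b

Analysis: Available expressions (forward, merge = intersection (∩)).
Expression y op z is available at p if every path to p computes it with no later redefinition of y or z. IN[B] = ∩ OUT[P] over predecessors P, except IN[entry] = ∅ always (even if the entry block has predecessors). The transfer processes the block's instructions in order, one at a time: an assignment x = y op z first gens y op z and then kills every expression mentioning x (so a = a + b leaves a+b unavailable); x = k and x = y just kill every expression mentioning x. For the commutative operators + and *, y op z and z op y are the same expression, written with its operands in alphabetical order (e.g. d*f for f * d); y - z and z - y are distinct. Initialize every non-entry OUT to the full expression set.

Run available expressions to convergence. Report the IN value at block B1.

Converged values:
  B0:   IN={}   OUT={a+f}
  B1:   IN={a+f}   OUT={a+f, d-c}
  B2:   IN={}   OUT={}
  B3:   IN={}   OUT={c*e}
  B4:   IN={}   OUT={}
  B5:   IN={}   OUT={}
  B6:   IN={}   OUT={b+d}

Merge at B1: IN[B1] = OUT[B0] = {a+f}

Answer: {a+f}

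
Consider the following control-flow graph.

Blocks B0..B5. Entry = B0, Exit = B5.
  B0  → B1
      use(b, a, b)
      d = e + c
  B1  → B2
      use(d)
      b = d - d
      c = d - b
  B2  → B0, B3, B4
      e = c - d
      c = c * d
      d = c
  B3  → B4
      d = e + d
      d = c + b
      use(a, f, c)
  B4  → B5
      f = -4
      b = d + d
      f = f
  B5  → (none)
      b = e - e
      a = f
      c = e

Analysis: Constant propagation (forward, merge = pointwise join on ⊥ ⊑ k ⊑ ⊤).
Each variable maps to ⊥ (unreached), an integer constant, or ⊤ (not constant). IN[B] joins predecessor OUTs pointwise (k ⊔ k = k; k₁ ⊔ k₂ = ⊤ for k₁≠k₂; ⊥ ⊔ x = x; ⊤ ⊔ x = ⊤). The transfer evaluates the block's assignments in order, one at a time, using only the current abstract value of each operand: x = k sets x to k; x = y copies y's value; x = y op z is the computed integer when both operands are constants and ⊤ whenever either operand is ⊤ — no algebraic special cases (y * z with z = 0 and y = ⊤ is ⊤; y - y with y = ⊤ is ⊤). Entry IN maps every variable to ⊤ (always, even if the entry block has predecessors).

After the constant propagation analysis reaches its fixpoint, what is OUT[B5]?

Per-block solution:
  B0:  IN=(all ⊤)  OUT=(all ⊤)
  B1:  IN=(all ⊤)  OUT=(all ⊤)
  B2:  IN=(all ⊤)  OUT=(all ⊤)
  B3:  IN=(all ⊤)  OUT=(all ⊤)
  B4:  IN=(all ⊤)  OUT={f:-4; rest ⊤}
  B5:  IN={f:-4; rest ⊤}  OUT={a:-4, f:-4; rest ⊤}

Merge at B5: IN[B5] = OUT[B4] = {a: ⊤, b: ⊤, c: ⊤, d: ⊤, e: ⊤, f: -4}
Applying B5's transfer function to that IN value gives OUT[B5] (row B5 above).

Answer: {a: -4, b: ⊤, c: ⊤, d: ⊤, e: ⊤, f: -4}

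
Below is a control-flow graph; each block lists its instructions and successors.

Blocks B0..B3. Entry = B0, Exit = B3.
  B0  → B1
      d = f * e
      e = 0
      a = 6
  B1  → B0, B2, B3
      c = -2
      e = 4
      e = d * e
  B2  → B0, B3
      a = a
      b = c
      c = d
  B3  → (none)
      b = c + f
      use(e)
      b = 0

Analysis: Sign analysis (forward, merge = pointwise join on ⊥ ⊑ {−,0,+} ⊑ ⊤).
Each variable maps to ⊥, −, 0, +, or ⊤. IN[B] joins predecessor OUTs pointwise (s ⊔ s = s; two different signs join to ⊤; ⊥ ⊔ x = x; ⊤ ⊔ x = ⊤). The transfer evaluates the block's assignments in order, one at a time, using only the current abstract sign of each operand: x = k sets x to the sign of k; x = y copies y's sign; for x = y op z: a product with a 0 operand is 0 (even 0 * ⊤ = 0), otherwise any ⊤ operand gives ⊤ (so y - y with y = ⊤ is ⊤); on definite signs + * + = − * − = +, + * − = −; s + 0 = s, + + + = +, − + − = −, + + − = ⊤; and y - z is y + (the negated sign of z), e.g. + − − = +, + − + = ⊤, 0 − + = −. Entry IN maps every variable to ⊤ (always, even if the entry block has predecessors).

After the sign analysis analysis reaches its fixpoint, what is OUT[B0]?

Fixpoint table:
  B0: | IN=(all ⊤) | OUT={a:+, e:0; rest ⊤}
  B1: | IN={a:+, e:0; rest ⊤} | OUT={a:+, c:-; rest ⊤}
  B2: | IN={a:+, c:-; rest ⊤} | OUT={a:+, b:-; rest ⊤}
  B3: | IN={a:+; rest ⊤} | OUT={a:+, b:0; rest ⊤}

Merge at B0 (entry node, so the boundary value (all ⊤) is joined with the incoming edge(s)): IN[B0] = (all ⊤) ⊔ OUT[B1] ⊔ OUT[B2] = {a: ⊤, b: ⊤, c: ⊤, d: ⊤, e: ⊤, f: ⊤}
Applying B0's transfer function to that IN value gives OUT[B0] (row B0 above).

Answer: {a: +, b: ⊤, c: ⊤, d: ⊤, e: 0, f: ⊤}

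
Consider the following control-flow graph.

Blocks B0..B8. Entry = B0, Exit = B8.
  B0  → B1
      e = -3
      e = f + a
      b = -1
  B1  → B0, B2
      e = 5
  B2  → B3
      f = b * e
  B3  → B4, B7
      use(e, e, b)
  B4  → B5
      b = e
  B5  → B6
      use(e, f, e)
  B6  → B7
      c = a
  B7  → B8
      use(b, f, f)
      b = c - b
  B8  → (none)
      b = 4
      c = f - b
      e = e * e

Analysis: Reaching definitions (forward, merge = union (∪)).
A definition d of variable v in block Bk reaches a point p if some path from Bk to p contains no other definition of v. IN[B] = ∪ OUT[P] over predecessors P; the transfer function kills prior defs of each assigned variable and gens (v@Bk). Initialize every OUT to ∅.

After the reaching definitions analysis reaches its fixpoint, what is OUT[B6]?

Fixpoint table:
  B0:  IN={b@B0, e@B1}  OUT={b@B0, e@B0}
  B1:  IN={b@B0, e@B0}  OUT={b@B0, e@B1}
  B2:  IN={b@B0, e@B1}  OUT={b@B0, e@B1, f@B2}
  B3:  IN={b@B0, e@B1, f@B2}  OUT={b@B0, e@B1, f@B2}
  B4:  IN={b@B0, e@B1, f@B2}  OUT={b@B4, e@B1, f@B2}
  B5:  IN={b@B4, e@B1, f@B2}  OUT={b@B4, e@B1, f@B2}
  B6:  IN={b@B4, e@B1, f@B2}  OUT={b@B4, c@B6, e@B1, f@B2}
  B7:  IN={b@B0, b@B4, c@B6, e@B1, f@B2}  OUT={b@B7, c@B6, e@B1, f@B2}
  B8:  IN={b@B7, c@B6, e@B1, f@B2}  OUT={b@B8, c@B8, e@B8, f@B2}

Merge at B6: IN[B6] = OUT[B5] = {b@B4, e@B1, f@B2}
Applying B6's transfer function to that IN value gives OUT[B6] (row B6 above).

Answer: {b@B4, c@B6, e@B1, f@B2}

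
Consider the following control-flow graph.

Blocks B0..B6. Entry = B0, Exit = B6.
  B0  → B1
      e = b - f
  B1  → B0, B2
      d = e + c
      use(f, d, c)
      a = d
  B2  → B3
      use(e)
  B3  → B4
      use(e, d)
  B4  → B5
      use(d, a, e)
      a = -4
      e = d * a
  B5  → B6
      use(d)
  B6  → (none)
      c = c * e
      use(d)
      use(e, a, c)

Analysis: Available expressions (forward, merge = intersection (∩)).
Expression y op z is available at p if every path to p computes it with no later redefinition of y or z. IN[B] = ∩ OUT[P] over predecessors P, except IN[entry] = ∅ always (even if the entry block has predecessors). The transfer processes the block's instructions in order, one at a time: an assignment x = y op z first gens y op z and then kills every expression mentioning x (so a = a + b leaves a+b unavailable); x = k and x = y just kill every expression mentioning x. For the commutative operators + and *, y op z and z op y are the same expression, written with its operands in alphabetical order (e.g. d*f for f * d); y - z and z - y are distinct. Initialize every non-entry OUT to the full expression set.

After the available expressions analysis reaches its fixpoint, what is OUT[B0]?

Per-block solution:
  B0:  IN={}  OUT={b-f}
  B1:  IN={b-f}  OUT={b-f, c+e}
  B2:  IN={b-f, c+e}  OUT={b-f, c+e}
  B3:  IN={b-f, c+e}  OUT={b-f, c+e}
  B4:  IN={b-f, c+e}  OUT={a*d, b-f}
  B5:  IN={a*d, b-f}  OUT={a*d, b-f}
  B6:  IN={a*d, b-f}  OUT={a*d, b-f}

Merge at B0 (entry node, so the boundary value {} is joined with the incoming edge(s)): IN[B0] = {} ∩ OUT[B1] = {}
Applying B0's transfer function to that IN value gives OUT[B0] (row B0 above).

Answer: {b-f}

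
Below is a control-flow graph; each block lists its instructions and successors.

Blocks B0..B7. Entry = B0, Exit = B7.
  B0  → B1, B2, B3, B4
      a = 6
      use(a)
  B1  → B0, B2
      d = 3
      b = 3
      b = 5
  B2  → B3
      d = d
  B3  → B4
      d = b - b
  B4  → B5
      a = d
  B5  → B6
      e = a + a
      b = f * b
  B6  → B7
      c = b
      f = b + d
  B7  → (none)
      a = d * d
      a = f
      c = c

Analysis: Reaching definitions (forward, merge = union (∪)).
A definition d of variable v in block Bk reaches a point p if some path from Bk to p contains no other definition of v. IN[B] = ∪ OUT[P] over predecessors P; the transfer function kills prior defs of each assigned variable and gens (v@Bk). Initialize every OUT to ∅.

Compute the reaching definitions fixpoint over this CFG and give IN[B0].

Answer: {a@B0, b@B1, d@B1}

Derivation:
Per-block solution:
  B0:  IN={a@B0, b@B1, d@B1}  OUT={a@B0, b@B1, d@B1}
  B1:  IN={a@B0, b@B1, d@B1}  OUT={a@B0, b@B1, d@B1}
  B2:  IN={a@B0, b@B1, d@B1}  OUT={a@B0, b@B1, d@B2}
  B3:  IN={a@B0, b@B1, d@B1, d@B2}  OUT={a@B0, b@B1, d@B3}
  B4:  IN={a@B0, b@B1, d@B1, d@B3}  OUT={a@B4, b@B1, d@B1, d@B3}
  B5:  IN={a@B4, b@B1, d@B1, d@B3}  OUT={a@B4, b@B5, d@B1, d@B3, e@B5}
  B6:  IN={a@B4, b@B5, d@B1, d@B3, e@B5}  OUT={a@B4, b@B5, c@B6, d@B1, d@B3, e@B5, f@B6}
  B7:  IN={a@B4, b@B5, c@B6, d@B1, d@B3, e@B5, f@B6}  OUT={a@B7, b@B5, c@B7, d@B1, d@B3, e@B5, f@B6}

Merge at B0 (entry node, so the boundary value {} is joined with the incoming edge(s)): IN[B0] = {} ⊔ OUT[B1] = {a@B0, b@B1, d@B1}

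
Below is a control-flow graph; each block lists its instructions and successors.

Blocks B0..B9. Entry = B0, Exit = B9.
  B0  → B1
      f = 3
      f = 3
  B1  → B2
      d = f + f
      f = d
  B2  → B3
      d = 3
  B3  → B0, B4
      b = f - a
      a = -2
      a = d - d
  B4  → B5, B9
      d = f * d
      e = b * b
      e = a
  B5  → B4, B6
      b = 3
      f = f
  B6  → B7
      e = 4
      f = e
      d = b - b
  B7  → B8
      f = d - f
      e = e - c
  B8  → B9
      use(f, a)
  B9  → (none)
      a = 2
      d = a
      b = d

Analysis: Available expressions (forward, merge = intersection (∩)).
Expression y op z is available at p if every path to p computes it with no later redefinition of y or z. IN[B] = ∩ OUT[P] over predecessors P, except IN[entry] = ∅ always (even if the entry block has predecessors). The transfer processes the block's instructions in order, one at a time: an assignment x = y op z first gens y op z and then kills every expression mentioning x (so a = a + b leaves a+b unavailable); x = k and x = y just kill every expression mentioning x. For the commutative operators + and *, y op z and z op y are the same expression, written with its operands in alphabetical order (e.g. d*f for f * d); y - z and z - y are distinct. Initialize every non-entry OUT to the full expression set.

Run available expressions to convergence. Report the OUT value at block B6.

Answer: {b-b}

Working:
Converged values:
  B0: | IN={} | OUT={}
  B1: | IN={} | OUT={}
  B2: | IN={} | OUT={}
  B3: | IN={} | OUT={d-d}
  B4: | IN={} | OUT={b*b}
  B5: | IN={b*b} | OUT={}
  B6: | IN={} | OUT={b-b}
  B7: | IN={b-b} | OUT={b-b}
  B8: | IN={b-b} | OUT={b-b}
  B9: | IN={} | OUT={}

Merge at B6: IN[B6] = OUT[B5] = {}
Applying B6's transfer function to that IN value gives OUT[B6] (row B6 above).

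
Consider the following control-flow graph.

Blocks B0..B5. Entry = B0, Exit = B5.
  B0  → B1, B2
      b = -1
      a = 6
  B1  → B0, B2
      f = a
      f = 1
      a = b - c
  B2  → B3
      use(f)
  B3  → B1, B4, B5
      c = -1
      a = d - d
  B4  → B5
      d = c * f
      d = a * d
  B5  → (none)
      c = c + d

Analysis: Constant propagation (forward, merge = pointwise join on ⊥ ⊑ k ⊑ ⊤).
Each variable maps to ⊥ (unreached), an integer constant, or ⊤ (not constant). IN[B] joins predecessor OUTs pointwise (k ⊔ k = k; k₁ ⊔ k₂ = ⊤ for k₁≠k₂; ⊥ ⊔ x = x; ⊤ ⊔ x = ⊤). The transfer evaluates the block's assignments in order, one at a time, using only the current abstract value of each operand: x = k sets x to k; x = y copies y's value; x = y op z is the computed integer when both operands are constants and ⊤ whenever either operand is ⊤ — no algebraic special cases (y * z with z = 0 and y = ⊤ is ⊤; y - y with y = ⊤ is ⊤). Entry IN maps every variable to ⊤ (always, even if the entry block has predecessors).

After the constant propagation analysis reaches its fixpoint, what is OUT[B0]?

Answer: {a: 6, b: -1, c: ⊤, d: ⊤, e: ⊤, f: ⊤}

Working:
Fixpoint table:
  B0: | IN=(all ⊤) | OUT={a:6, b:-1; rest ⊤}
  B1: | IN={b:-1; rest ⊤} | OUT={b:-1, f:1; rest ⊤}
  B2: | IN={b:-1; rest ⊤} | OUT={b:-1; rest ⊤}
  B3: | IN={b:-1; rest ⊤} | OUT={b:-1, c:-1; rest ⊤}
  B4: | IN={b:-1, c:-1; rest ⊤} | OUT={b:-1, c:-1; rest ⊤}
  B5: | IN={b:-1, c:-1; rest ⊤} | OUT={b:-1; rest ⊤}

Merge at B0 (entry node, so the boundary value (all ⊤) is joined with the incoming edge(s)): IN[B0] = (all ⊤) ⊔ OUT[B1] = {a: ⊤, b: ⊤, c: ⊤, d: ⊤, e: ⊤, f: ⊤}
Applying B0's transfer function to that IN value gives OUT[B0] (row B0 above).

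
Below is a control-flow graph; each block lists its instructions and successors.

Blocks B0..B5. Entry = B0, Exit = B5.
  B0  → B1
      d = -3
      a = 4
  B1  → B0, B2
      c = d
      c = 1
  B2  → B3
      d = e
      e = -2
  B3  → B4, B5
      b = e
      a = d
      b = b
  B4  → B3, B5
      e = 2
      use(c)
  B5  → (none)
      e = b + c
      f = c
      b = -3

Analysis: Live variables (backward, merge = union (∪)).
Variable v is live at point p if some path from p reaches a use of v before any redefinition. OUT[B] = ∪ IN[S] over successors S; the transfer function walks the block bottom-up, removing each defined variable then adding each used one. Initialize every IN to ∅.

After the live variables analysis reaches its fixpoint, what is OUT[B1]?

Per-block solution:
  B0: | IN={e} | OUT={d, e}
  B1: | IN={d, e} | OUT={c, e}
  B2: | IN={c, e} | OUT={c, d, e}
  B3: | IN={c, d, e} | OUT={b, c, d}
  B4: | IN={b, c, d} | OUT={b, c, d, e}
  B5: | IN={b, c} | OUT={}

Merge at B1: OUT[B1] = IN[B0] ⊔ IN[B2] = {c, e}

Answer: {c, e}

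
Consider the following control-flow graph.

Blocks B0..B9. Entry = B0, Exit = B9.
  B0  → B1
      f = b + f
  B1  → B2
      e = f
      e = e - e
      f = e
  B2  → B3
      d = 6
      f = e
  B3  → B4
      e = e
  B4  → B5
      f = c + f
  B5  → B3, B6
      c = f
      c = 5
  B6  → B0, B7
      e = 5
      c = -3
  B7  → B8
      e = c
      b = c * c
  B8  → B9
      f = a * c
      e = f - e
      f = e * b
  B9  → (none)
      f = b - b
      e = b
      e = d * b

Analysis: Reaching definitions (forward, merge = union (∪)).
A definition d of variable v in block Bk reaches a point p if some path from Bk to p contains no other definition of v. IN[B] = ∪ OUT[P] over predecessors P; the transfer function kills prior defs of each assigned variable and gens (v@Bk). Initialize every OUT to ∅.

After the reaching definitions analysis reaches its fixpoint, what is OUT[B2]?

Per-block solution:
  B0:   IN={c@B6, d@B2, e@B6, f@B4}   OUT={c@B6, d@B2, e@B6, f@B0}
  B1:   IN={c@B6, d@B2, e@B6, f@B0}   OUT={c@B6, d@B2, e@B1, f@B1}
  B2:   IN={c@B6, d@B2, e@B1, f@B1}   OUT={c@B6, d@B2, e@B1, f@B2}
  B3:   IN={c@B5, c@B6, d@B2, e@B1, e@B3, f@B2, f@B4}   OUT={c@B5, c@B6, d@B2, e@B3, f@B2, f@B4}
  B4:   IN={c@B5, c@B6, d@B2, e@B3, f@B2, f@B4}   OUT={c@B5, c@B6, d@B2, e@B3, f@B4}
  B5:   IN={c@B5, c@B6, d@B2, e@B3, f@B4}   OUT={c@B5, d@B2, e@B3, f@B4}
  B6:   IN={c@B5, d@B2, e@B3, f@B4}   OUT={c@B6, d@B2, e@B6, f@B4}
  B7:   IN={c@B6, d@B2, e@B6, f@B4}   OUT={b@B7, c@B6, d@B2, e@B7, f@B4}
  B8:   IN={b@B7, c@B6, d@B2, e@B7, f@B4}   OUT={b@B7, c@B6, d@B2, e@B8, f@B8}
  B9:   IN={b@B7, c@B6, d@B2, e@B8, f@B8}   OUT={b@B7, c@B6, d@B2, e@B9, f@B9}

Merge at B2: IN[B2] = OUT[B1] = {c@B6, d@B2, e@B1, f@B1}
Applying B2's transfer function to that IN value gives OUT[B2] (row B2 above).

Answer: {c@B6, d@B2, e@B1, f@B2}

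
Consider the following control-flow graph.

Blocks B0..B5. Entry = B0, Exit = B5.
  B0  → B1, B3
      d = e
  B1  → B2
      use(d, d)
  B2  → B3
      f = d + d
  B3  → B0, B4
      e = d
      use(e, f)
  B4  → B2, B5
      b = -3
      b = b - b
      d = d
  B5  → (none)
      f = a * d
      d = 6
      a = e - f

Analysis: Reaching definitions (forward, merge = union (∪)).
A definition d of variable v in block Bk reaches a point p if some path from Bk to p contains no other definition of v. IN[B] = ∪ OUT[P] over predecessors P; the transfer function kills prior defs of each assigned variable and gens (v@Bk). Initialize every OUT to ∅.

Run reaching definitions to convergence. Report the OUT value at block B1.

Fixpoint table:
  B0:  IN={b@B4, d@B0, d@B4, e@B3, f@B2}  OUT={b@B4, d@B0, e@B3, f@B2}
  B1:  IN={b@B4, d@B0, e@B3, f@B2}  OUT={b@B4, d@B0, e@B3, f@B2}
  B2:  IN={b@B4, d@B0, d@B4, e@B3, f@B2}  OUT={b@B4, d@B0, d@B4, e@B3, f@B2}
  B3:  IN={b@B4, d@B0, d@B4, e@B3, f@B2}  OUT={b@B4, d@B0, d@B4, e@B3, f@B2}
  B4:  IN={b@B4, d@B0, d@B4, e@B3, f@B2}  OUT={b@B4, d@B4, e@B3, f@B2}
  B5:  IN={b@B4, d@B4, e@B3, f@B2}  OUT={a@B5, b@B4, d@B5, e@B3, f@B5}

Merge at B1: IN[B1] = OUT[B0] = {b@B4, d@B0, e@B3, f@B2}
Applying B1's transfer function to that IN value gives OUT[B1] (row B1 above).

Answer: {b@B4, d@B0, e@B3, f@B2}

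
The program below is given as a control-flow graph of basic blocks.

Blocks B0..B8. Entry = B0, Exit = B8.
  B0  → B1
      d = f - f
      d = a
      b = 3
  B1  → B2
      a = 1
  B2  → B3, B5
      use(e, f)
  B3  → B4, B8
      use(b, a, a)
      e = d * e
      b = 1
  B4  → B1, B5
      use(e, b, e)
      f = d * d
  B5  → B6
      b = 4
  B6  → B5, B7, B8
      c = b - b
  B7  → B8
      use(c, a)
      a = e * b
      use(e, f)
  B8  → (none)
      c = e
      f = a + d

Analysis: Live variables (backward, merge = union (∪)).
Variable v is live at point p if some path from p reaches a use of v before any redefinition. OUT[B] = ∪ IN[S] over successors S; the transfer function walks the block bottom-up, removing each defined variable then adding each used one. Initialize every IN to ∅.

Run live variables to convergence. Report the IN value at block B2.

Answer: {a, b, d, e, f}

Trace:
Converged values:
  B0:   IN={a, e, f}   OUT={b, d, e, f}
  B1:   IN={b, d, e, f}   OUT={a, b, d, e, f}
  B2:   IN={a, b, d, e, f}   OUT={a, b, d, e, f}
  B3:   IN={a, b, d, e}   OUT={a, b, d, e}
  B4:   IN={a, b, d, e}   OUT={a, b, d, e, f}
  B5:   IN={a, d, e, f}   OUT={a, b, d, e, f}
  B6:   IN={a, b, d, e, f}   OUT={a, b, c, d, e, f}
  B7:   IN={a, b, c, d, e, f}   OUT={a, d, e}
  B8:   IN={a, d, e}   OUT={}

Merge at B2: OUT[B2] = IN[B3] ⊔ IN[B5] = {a, b, d, e, f}
Applying B2's transfer function to that OUT value gives IN[B2] (row B2 above).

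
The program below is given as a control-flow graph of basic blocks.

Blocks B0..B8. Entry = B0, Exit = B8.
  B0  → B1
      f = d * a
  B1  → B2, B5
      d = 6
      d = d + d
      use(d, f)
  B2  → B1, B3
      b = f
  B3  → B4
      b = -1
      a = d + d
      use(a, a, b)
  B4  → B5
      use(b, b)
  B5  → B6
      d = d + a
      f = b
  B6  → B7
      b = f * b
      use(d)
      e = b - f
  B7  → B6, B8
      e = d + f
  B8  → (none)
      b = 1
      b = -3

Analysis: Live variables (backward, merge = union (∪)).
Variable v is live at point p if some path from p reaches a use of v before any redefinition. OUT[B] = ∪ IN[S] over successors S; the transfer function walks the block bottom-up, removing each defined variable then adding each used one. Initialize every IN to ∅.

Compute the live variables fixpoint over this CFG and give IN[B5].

Per-block solution:
  B0:  IN={a, b, d}  OUT={a, b, f}
  B1:  IN={a, b, f}  OUT={a, b, d, f}
  B2:  IN={a, d, f}  OUT={a, b, d, f}
  B3:  IN={d}  OUT={a, b, d}
  B4:  IN={a, b, d}  OUT={a, b, d}
  B5:  IN={a, b, d}  OUT={b, d, f}
  B6:  IN={b, d, f}  OUT={b, d, f}
  B7:  IN={b, d, f}  OUT={b, d, f}
  B8:  IN={}  OUT={}

Merge at B5: OUT[B5] = IN[B6] = {b, d, f}
Applying B5's transfer function to that OUT value gives IN[B5] (row B5 above).

Answer: {a, b, d}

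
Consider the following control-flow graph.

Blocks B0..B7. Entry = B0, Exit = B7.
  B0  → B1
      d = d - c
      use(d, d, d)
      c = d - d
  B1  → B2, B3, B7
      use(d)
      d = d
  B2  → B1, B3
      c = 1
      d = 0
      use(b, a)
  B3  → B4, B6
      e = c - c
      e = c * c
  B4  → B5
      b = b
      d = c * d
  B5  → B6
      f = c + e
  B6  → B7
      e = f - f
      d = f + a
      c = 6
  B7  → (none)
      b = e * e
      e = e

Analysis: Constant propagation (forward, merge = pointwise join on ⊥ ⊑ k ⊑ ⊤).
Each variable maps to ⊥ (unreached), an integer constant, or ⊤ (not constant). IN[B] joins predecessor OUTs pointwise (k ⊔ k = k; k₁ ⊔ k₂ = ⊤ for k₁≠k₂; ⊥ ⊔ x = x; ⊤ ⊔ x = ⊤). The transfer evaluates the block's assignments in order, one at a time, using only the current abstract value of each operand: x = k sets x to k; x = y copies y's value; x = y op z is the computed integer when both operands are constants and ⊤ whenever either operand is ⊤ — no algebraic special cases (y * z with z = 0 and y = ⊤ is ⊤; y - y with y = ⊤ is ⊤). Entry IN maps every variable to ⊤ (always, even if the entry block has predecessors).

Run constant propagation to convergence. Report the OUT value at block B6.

Answer: {a: ⊤, b: ⊤, c: 6, d: ⊤, e: ⊤, f: ⊤}

Derivation:
Fixpoint table:
  B0: | IN=(all ⊤) | OUT=(all ⊤)
  B1: | IN=(all ⊤) | OUT=(all ⊤)
  B2: | IN=(all ⊤) | OUT={c:1, d:0; rest ⊤}
  B3: | IN=(all ⊤) | OUT=(all ⊤)
  B4: | IN=(all ⊤) | OUT=(all ⊤)
  B5: | IN=(all ⊤) | OUT=(all ⊤)
  B6: | IN=(all ⊤) | OUT={c:6; rest ⊤}
  B7: | IN=(all ⊤) | OUT=(all ⊤)

Merge at B6: IN[B6] = OUT[B3] ⊔ OUT[B5] = {a: ⊤, b: ⊤, c: ⊤, d: ⊤, e: ⊤, f: ⊤}
Applying B6's transfer function to that IN value gives OUT[B6] (row B6 above).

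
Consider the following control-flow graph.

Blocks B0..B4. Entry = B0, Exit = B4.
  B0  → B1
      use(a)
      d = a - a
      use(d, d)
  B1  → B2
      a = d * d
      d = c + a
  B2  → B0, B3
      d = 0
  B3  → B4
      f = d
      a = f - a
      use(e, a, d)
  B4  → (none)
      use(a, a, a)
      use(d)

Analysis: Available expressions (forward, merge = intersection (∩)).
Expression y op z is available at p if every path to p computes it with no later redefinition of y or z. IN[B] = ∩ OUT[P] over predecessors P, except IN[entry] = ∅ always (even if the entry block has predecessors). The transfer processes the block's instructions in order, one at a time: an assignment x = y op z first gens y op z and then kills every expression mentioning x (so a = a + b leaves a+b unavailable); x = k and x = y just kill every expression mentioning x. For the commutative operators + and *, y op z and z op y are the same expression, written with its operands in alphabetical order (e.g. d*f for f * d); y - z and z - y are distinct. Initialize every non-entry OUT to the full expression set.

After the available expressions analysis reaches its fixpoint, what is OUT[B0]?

Answer: {a-a}

Derivation:
Per-block solution:
  B0: | IN={} | OUT={a-a}
  B1: | IN={a-a} | OUT={a+c}
  B2: | IN={a+c} | OUT={a+c}
  B3: | IN={a+c} | OUT={}
  B4: | IN={} | OUT={}

Merge at B0 (entry node, so the boundary value {} is joined with the incoming edge(s)): IN[B0] = {} ∩ OUT[B2] = {}
Applying B0's transfer function to that IN value gives OUT[B0] (row B0 above).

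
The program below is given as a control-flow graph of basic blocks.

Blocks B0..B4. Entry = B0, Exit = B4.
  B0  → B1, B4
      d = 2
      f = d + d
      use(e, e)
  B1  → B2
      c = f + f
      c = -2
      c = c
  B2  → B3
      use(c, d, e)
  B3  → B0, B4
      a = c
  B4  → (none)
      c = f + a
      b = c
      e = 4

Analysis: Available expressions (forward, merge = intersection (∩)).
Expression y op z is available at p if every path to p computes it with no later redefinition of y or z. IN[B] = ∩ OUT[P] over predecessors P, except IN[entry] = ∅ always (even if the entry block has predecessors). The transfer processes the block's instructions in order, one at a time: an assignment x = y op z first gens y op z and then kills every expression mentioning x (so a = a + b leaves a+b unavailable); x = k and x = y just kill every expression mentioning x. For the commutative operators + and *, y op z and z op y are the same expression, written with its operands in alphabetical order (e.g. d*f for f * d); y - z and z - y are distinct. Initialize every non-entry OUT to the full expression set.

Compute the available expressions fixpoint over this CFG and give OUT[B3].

Answer: {d+d, f+f}

Working:
Converged values:
  B0:  IN={}  OUT={d+d}
  B1:  IN={d+d}  OUT={d+d, f+f}
  B2:  IN={d+d, f+f}  OUT={d+d, f+f}
  B3:  IN={d+d, f+f}  OUT={d+d, f+f}
  B4:  IN={d+d}  OUT={a+f, d+d}

Merge at B3: IN[B3] = OUT[B2] = {d+d, f+f}
Applying B3's transfer function to that IN value gives OUT[B3] (row B3 above).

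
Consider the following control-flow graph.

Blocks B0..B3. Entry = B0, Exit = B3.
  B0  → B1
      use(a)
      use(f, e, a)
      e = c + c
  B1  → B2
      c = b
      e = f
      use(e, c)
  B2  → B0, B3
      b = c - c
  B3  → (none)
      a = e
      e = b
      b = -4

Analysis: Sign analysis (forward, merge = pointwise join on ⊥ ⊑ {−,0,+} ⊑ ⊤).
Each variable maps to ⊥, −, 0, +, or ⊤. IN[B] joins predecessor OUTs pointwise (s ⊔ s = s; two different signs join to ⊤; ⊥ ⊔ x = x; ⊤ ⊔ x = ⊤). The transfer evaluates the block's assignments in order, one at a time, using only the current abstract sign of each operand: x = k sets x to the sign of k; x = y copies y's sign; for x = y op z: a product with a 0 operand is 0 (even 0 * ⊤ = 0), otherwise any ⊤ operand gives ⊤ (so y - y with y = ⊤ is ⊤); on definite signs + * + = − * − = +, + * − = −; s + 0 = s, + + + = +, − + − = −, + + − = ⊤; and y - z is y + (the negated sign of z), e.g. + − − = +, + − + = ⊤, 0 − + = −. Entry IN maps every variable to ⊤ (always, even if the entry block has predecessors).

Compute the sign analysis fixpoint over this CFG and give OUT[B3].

Converged values:
  B0:   IN=(all ⊤)   OUT=(all ⊤)
  B1:   IN=(all ⊤)   OUT=(all ⊤)
  B2:   IN=(all ⊤)   OUT=(all ⊤)
  B3:   IN=(all ⊤)   OUT={b:-; rest ⊤}

Merge at B3: IN[B3] = OUT[B2] = {a: ⊤, b: ⊤, c: ⊤, d: ⊤, e: ⊤, f: ⊤}
Applying B3's transfer function to that IN value gives OUT[B3] (row B3 above).

Answer: {a: ⊤, b: -, c: ⊤, d: ⊤, e: ⊤, f: ⊤}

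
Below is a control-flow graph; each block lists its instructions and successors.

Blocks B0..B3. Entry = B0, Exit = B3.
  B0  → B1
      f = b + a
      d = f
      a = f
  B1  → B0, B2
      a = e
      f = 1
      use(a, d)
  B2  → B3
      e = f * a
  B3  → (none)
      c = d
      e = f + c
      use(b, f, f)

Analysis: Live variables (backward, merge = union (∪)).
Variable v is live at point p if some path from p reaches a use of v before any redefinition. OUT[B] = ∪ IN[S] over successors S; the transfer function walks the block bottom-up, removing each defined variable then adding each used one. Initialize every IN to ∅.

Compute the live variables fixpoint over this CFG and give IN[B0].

Answer: {a, b, e}

Trace:
Converged values:
  B0: | IN={a, b, e} | OUT={b, d, e}
  B1: | IN={b, d, e} | OUT={a, b, d, e, f}
  B2: | IN={a, b, d, f} | OUT={b, d, f}
  B3: | IN={b, d, f} | OUT={}

Merge at B0: OUT[B0] = IN[B1] = {b, d, e}
Applying B0's transfer function to that OUT value gives IN[B0] (row B0 above).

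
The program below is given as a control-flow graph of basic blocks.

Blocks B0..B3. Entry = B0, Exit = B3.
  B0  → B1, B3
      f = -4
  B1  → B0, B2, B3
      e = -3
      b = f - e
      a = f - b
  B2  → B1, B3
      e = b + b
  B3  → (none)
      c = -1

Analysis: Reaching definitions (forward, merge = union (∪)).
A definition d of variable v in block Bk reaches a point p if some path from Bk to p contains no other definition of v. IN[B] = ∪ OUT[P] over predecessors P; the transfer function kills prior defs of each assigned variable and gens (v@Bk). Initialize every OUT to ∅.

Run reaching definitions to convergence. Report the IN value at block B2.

Answer: {a@B1, b@B1, e@B1, f@B0}

Derivation:
Fixpoint table:
  B0: | IN={a@B1, b@B1, e@B1, f@B0} | OUT={a@B1, b@B1, e@B1, f@B0}
  B1: | IN={a@B1, b@B1, e@B1, e@B2, f@B0} | OUT={a@B1, b@B1, e@B1, f@B0}
  B2: | IN={a@B1, b@B1, e@B1, f@B0} | OUT={a@B1, b@B1, e@B2, f@B0}
  B3: | IN={a@B1, b@B1, e@B1, e@B2, f@B0} | OUT={a@B1, b@B1, c@B3, e@B1, e@B2, f@B0}

Merge at B2: IN[B2] = OUT[B1] = {a@B1, b@B1, e@B1, f@B0}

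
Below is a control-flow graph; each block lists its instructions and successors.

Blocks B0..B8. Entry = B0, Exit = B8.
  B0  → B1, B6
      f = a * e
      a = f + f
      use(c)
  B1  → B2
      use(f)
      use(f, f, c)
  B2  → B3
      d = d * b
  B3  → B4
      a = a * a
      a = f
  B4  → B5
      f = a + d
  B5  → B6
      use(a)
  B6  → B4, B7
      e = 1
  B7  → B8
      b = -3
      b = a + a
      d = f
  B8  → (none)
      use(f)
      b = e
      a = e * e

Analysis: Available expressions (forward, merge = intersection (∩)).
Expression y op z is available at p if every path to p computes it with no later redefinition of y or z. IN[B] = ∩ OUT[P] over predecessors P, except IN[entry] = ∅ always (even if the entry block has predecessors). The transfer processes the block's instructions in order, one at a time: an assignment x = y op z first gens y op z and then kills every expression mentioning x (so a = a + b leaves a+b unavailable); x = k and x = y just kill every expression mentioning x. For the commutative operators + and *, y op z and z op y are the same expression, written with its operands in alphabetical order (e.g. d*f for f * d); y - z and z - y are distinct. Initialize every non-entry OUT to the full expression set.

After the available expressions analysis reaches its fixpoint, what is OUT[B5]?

Answer: {a+d}

Trace:
Converged values:
  B0:  IN={}  OUT={f+f}
  B1:  IN={f+f}  OUT={f+f}
  B2:  IN={f+f}  OUT={f+f}
  B3:  IN={f+f}  OUT={f+f}
  B4:  IN={}  OUT={a+d}
  B5:  IN={a+d}  OUT={a+d}
  B6:  IN={}  OUT={}
  B7:  IN={}  OUT={a+a}
  B8:  IN={a+a}  OUT={e*e}

Merge at B5: IN[B5] = OUT[B4] = {a+d}
Applying B5's transfer function to that IN value gives OUT[B5] (row B5 above).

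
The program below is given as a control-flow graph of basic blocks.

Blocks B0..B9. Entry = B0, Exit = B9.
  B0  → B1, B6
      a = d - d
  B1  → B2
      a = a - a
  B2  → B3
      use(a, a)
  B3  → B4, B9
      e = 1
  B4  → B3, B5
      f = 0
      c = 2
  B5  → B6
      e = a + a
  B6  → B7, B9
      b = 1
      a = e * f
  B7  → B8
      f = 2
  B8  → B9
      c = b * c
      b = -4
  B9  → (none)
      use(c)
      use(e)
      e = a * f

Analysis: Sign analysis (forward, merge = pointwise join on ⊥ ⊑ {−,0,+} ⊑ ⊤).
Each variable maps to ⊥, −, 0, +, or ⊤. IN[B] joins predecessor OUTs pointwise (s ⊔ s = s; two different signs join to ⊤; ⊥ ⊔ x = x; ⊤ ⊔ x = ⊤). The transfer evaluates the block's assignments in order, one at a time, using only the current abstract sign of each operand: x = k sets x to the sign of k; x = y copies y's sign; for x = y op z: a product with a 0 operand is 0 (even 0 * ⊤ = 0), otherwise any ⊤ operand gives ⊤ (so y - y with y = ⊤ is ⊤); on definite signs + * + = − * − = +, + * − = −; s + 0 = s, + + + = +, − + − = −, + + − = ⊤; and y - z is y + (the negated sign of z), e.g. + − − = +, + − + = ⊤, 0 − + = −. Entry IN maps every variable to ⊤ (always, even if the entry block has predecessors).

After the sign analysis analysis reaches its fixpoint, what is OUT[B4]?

Per-block solution:
  B0: | IN=(all ⊤) | OUT=(all ⊤)
  B1: | IN=(all ⊤) | OUT=(all ⊤)
  B2: | IN=(all ⊤) | OUT=(all ⊤)
  B3: | IN=(all ⊤) | OUT={e:+; rest ⊤}
  B4: | IN={e:+; rest ⊤} | OUT={c:+, e:+, f:0; rest ⊤}
  B5: | IN={c:+, e:+, f:0; rest ⊤} | OUT={c:+, f:0; rest ⊤}
  B6: | IN=(all ⊤) | OUT={b:+; rest ⊤}
  B7: | IN={b:+; rest ⊤} | OUT={b:+, f:+; rest ⊤}
  B8: | IN={b:+, f:+; rest ⊤} | OUT={b:-, f:+; rest ⊤}
  B9: | IN=(all ⊤) | OUT=(all ⊤)

Merge at B4: IN[B4] = OUT[B3] = {a: ⊤, b: ⊤, c: ⊤, d: ⊤, e: +, f: ⊤}
Applying B4's transfer function to that IN value gives OUT[B4] (row B4 above).

Answer: {a: ⊤, b: ⊤, c: +, d: ⊤, e: +, f: 0}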